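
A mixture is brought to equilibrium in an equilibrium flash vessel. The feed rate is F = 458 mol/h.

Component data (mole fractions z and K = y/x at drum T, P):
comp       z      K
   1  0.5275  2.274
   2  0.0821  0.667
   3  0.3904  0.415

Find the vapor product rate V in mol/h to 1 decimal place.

V = 270.9 mol/h

Newton–Raphson from ψ = 0.5:
  ψ = 0.5000: g = 0.05492, g' = -0.5995 → ψ = 0.5916
  ψ = 0.5916: g = -0.00010, g' = -0.6050 → ψ = 0.5914
Converged at ψ = 0.5914.
Then V = ψ·F = 0.5914·458 = 270.9 mol/h and L = F − V = 187.1 mol/h.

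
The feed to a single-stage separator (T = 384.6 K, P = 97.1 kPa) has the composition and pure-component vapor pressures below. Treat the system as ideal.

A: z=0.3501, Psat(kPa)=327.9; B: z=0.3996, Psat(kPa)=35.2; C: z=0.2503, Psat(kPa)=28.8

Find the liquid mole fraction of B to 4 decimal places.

Raoult's law: Kᵢ = Pᵢˢᵃᵗ/P = Pᵢˢᵃᵗ/97.1.
  K_A = 327.9/97.1 = 3.376931, K_B = 35.2/97.1 = 0.362513, K_C = 28.8/97.1 = 0.296601
Rachford–Rice: g(ψ) = Σ zᵢ(Kᵢ−1)/(1+ψ(Kᵢ−1)) = 0.
g(0) = ΣzᵢKᵢ − 1 = 0.4014 and g(1) = 1 − Σzᵢ/Kᵢ = -1.0499, so a root lies in (0, 1).
Newton iteration, ψ⁰ = 0.49:
  ψ = 0.4900: g = -0.25469, g' = -1.0539 → ψ = 0.2483
  ψ = 0.2483: g = 0.00730, g' = -1.1932 → ψ = 0.2545
Converged at ψ = 0.2545.
Compositions from xᵢ = zᵢ/(1+ψ(Kᵢ−1)), yᵢ = Kᵢxᵢ:
  A: x = 0.2181, y = 0.7367
  B: x = 0.4770, y = 0.1729
  C: x = 0.3049, y = 0.0904

x_B = 0.4770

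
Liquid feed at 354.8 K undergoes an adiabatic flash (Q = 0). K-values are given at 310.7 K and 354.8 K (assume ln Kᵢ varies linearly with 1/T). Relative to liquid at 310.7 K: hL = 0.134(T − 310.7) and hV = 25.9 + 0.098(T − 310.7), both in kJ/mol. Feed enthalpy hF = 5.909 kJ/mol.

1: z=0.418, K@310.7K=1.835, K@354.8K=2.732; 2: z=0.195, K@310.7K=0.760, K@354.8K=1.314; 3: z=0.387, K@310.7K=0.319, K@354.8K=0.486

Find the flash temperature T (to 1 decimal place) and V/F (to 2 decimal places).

T = 316.3 K, V/F = 0.20

Adiabatic flash: solve Rachford–Rice at each trial T, then check hF = ψ·hV(T) + (1−ψ)·hL(T).
  T = 310.7 K: K = (1.835, 0.760, 0.319), RR gives ψ = 0.082, H_out = 2.112 kJ/mol
  T = 354.8 K: K = (2.732, 1.314, 0.486), RR gives ψ = 0.827, H_out = 26.028 kJ/mol
  T = 332.8 K: K = (2.270, 1.018, 0.399), RR gives ψ = 0.493, H_out = 15.328 kJ/mol
  T = 321.8 K: K = (2.049, 0.885, 0.359), RR gives ψ = 0.306, H_out = 9.282 kJ/mol
  T = 316.2 K: K = (1.940, 0.821, 0.338), RR gives ψ = 0.199, H_out = 5.844 kJ/mol
  T = 319.0 K: K = (1.994, 0.852, 0.348), RR gives ψ = 0.253, H_out = 7.602 kJ/mol
  T = 317.6 K: K = (1.967, 0.836, 0.343), RR gives ψ = 0.226, H_out = 6.733 kJ/mol
Linear interpolation between T = 316.2 (H_out = 5.844) and T = 317.6 (H_out = 6.733) on hF = 5.909 gives T ≈ 316.3 K, at which ψ = 0.20.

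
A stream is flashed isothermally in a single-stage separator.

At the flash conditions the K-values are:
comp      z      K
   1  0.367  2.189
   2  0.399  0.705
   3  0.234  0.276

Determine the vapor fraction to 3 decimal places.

ψ = 0.255

Let ψ = V/F and solve Σ zᵢ(Kᵢ−1)/(1+ψ(Kᵢ−1)) = 0.
g(0) = ΣzᵢKᵢ − 1 = 0.149 and g(1) = 1 − Σzᵢ/Kᵢ = -0.581, so a root lies in (0, 1).
Newton iteration, ψ⁰ = 0.5:
  ψ = 0.500: g = -0.1299, g' = -0.553 → ψ = 0.265
  ψ = 0.265: g = -0.0056, g' = -0.529 → ψ = 0.255
Converged at ψ = 0.255.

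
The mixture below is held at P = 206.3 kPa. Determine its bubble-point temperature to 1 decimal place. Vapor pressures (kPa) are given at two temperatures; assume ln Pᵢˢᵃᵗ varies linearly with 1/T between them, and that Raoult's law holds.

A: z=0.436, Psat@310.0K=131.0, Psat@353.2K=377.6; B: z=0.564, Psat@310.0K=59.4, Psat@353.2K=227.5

T = 339.2 K

Bubble-point temperature: ΣzᵢPᵢˢᵃᵗ(T) = P. Interpolate ln Pᵢˢᵃᵗ = aᵢ + bᵢ/T.
  T = 310.0 K: ΣzᵢPᵢˢᵃᵗ = 90.62 kPa
  T = 353.2 K: ΣzᵢPᵢˢᵃᵗ = 292.94 kPa
  T = 331.6 K: ΣzᵢPᵢˢᵃᵗ = 168.87 kPa
  T = 342.4 K: ΣzᵢPᵢˢᵃᵗ = 224.24 kPa
  T = 337.0 K: ΣzᵢPᵢˢᵃᵗ = 195.01 kPa
  T = 339.7 K: ΣzᵢPᵢˢᵃᵗ = 209.22 kPa
  T = 338.4 K: ΣzᵢPᵢˢᵃᵗ = 202.28 kPa
Interpolating between 338.4 K and 339.7 K gives T ≈ 339.2 K.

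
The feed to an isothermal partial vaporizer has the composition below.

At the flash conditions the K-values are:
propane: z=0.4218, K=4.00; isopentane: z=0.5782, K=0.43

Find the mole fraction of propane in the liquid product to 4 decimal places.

x_propane = 0.1597

Binary case is linear: z₁(K₁−1)(1+ψ(K₂−1)) + z₂(K₂−1)(1+ψ(K₁−1)) = 0
⇒ ψ = [z₁(K₁−1)+z₂(K₂−1)] / [−(K₁−1)(K₂−1)] = 0.93583/1.71000 = 0.5473
Compositions from xᵢ = zᵢ/(1+ψ(Kᵢ−1)), yᵢ = Kᵢxᵢ:
  propane: x = 0.1597, y = 0.6387
  isopentane: x = 0.8403, y = 0.3613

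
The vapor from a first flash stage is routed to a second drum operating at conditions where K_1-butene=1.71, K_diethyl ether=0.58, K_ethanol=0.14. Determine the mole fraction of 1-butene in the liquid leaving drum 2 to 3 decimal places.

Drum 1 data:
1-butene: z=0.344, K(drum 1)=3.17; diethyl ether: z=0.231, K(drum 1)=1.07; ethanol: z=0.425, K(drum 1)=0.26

Drum 1:
Rachford–Rice: g(ψ₁) = Σ zᵢ(Kᵢ−1)/(1+ψ₁(Kᵢ−1)) = 0.
Check two-phase: ΣzᵢKᵢ = 1.448 > 1 and Σzᵢ/Kᵢ = 1.959 > 1, so g(0) = 0.448 > 0 and g(1) = -0.959 < 0.
Newton iteration, ψ₁⁰ = 0.51:
  ψ₁ = 0.510: g = -0.1352, g' = -0.966 → ψ₁ = 0.370
  ψ₁ = 0.370: g = -0.0034, g' = -0.941 → ψ₁ = 0.367
Converged at ψ₁ = 0.367.
Drum-1 compositions:
  1-butene: x = 0.192, y = 0.607
  diethyl ether: x = 0.225, y = 0.241
  ethanol: x = 0.583, y = 0.152
Drum-2 feed = drum-1 vapor: z₂ = (0.6074, 0.2410, 0.1516).
Drum 2:
Rachford–Rice: g(ψ₂) = Σ zᵢ(Kᵢ−1)/(1+ψ₂(Kᵢ−1)) = 0.
Feasibility: ΣzᵢKᵢ = 1.200, Σzᵢ/Kᵢ = 1.854 — both > 1, two phases present.
Iterate (Newton) starting at ψ₂ = 0.5:
  ψ₂ = 0.500: g = -0.0386, g' = -0.580 → ψ₂ = 0.433
  ψ₂ = 0.433: g = -0.0019, g' = -0.528 → ψ₂ = 0.430
Converged at ψ₂ = 0.430.
  1-butene: x = 0.465, y = 0.796
  diethyl ether: x = 0.294, y = 0.171
  ethanol: x = 0.241, y = 0.034

x_1-butene (drum 2) = 0.465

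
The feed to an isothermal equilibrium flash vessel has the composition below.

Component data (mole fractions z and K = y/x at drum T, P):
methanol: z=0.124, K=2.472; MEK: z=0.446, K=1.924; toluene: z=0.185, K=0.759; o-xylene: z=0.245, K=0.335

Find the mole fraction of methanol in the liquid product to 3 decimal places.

x_methanol = 0.062

Rachford–Rice: g(ψ) = Σ zᵢ(Kᵢ−1)/(1+ψ(Kᵢ−1)) = 0.
Feasibility: ΣzᵢKᵢ = 1.387, Σzᵢ/Kᵢ = 1.257 — both > 1, two phases present.
Iterate (Newton) starting at ψ = 0.5:
  ψ = 0.500: g = 0.0922, g' = -0.524 → ψ = 0.676
  ψ = 0.676: g = -0.0040, g' = -0.585 → ψ = 0.669
Converged at ψ = 0.669.
Compositions from xᵢ = zᵢ/(1+ψ(Kᵢ−1)), yᵢ = Kᵢxᵢ:
  methanol: x = 0.062, y = 0.154
  MEK: x = 0.276, y = 0.530
  toluene: x = 0.221, y = 0.167
  o-xylene: x = 0.441, y = 0.148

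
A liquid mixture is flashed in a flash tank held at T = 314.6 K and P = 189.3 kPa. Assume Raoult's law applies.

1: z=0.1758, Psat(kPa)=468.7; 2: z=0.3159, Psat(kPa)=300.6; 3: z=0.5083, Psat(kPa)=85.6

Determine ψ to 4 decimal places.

ψ = 0.3094

Raoult's law: Kᵢ = Pᵢˢᵃᵗ/P = Pᵢˢᵃᵗ/189.3.
  K_1 = 468.7/189.3 = 2.475964, K_2 = 300.6/189.3 = 1.587956, K_3 = 85.6/189.3 = 0.452192
Iterate (Newton) starting at ψ = 0.5:
  ψ = 0.5000: g = -0.09066, g' = -0.4813 → ψ = 0.3117
  ψ = 0.3117: g = -0.00108, g' = -0.4795 → ψ = 0.3094
Converged at ψ = 0.3094.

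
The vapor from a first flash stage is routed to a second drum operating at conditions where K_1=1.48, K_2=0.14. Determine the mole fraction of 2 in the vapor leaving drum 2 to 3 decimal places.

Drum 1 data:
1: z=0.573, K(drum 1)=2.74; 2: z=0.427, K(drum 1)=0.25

y_2 (drum 2) = 0.050

Drum 1:
Newton iteration, ψ₁⁰ = 0.5:
  ψ₁ = 0.500: g = 0.0208, g' = -1.111 → ψ₁ = 0.519
Converged at ψ₁ = 0.519.
Drum-1 compositions:
  1: x = 0.301, y = 0.825
  2: x = 0.699, y = 0.175
Drum-2 feed = drum-1 vapor: z₂ = (0.8253, 0.1747).
Drum 2:
Let ψ₂ = V/F and solve Σ zᵢ(Kᵢ−1)/(1+ψ₂(Kᵢ−1)) = 0.
Feasibility: ΣzᵢKᵢ = 1.246, Σzᵢ/Kᵢ = 1.805 — both > 1, two phases present.
Newton–Raphson from ψ₂ = 0.67:
  ψ₂ = 0.670: g = -0.0548, g' = -0.828 → ψ₂ = 0.604
  ψ₂ = 0.604: g = -0.0054, g' = -0.674 → ψ₂ = 0.596
Converged at ψ₂ = 0.596.
  1: x = 0.642, y = 0.950
  2: x = 0.358, y = 0.050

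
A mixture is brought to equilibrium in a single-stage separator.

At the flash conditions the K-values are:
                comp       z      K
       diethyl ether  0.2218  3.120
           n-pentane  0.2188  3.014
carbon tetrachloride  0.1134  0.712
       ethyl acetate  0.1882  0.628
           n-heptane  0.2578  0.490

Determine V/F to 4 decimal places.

Material balance + equilibrium reduce to Σ zᵢ(Kᵢ−1)/(1+V/F(Kᵢ−1)) = 0.
g(0) = ΣzᵢKᵢ − 1 = 0.6767 and g(1) = 1 − Σzᵢ/Kᵢ = -0.1288, so a root lies in (0, 1).
Newton iteration, V/F⁰ = 0.62:
  V/F = 0.6200: g = 0.07610, g' = -0.5630 → V/F = 0.7552
  V/F = 0.7552: g = 0.00265, g' = -0.5301 → V/F = 0.7602
Converged at V/F = 0.7602.

V/F = 0.7602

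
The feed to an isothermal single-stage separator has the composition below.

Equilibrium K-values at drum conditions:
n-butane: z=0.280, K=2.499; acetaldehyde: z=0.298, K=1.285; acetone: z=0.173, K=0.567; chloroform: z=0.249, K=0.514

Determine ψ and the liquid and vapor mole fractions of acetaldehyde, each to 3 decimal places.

Iterate (Newton) starting at ψ = 0.5:
  ψ = 0.500: g = 0.0588, g' = -0.380 → ψ = 0.655
  ψ = 0.655: g = 0.0013, g' = -0.367 → ψ = 0.658
Converged at ψ = 0.658.
Compositions from xᵢ = zᵢ/(1+ψ(Kᵢ−1)), yᵢ = Kᵢxᵢ:
  n-butane: x = 0.141, y = 0.352
  acetaldehyde: x = 0.251, y = 0.322
  acetone: x = 0.242, y = 0.137
  chloroform: x = 0.366, y = 0.188

ψ = 0.658, x_acetaldehyde = 0.251, y_acetaldehyde = 0.322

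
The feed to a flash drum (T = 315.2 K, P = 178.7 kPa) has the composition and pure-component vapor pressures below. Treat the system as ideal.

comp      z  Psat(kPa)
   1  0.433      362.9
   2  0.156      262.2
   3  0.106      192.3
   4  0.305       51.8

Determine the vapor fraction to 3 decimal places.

Raoult's law: Kᵢ = Pᵢˢᵃᵗ/P = Pᵢˢᵃᵗ/178.7.
  K_1 = 362.9/178.7 = 2.03078, K_2 = 262.2/178.7 = 1.46726, K_3 = 192.3/178.7 = 1.07611, K_4 = 51.8/178.7 = 0.28987
Rachford–Rice: g(ψ) = Σ zᵢ(Kᵢ−1)/(1+ψ(Kᵢ−1)) = 0.
Feasibility: ΣzᵢKᵢ = 1.311, Σzᵢ/Kᵢ = 1.470 — both > 1, two phases present.
Newton–Raphson from ψ = 0.5:
  ψ = 0.500: g = 0.0256, g' = -0.593 → ψ = 0.543
  ψ = 0.543: g = -0.0005, g' = -0.619 → ψ = 0.542
Converged at ψ = 0.542.

ψ = 0.542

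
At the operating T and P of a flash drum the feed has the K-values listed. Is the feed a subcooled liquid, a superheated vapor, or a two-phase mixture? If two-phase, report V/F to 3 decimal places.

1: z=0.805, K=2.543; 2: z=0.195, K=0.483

ΣzᵢKᵢ = 2.141; Σzᵢ/Kᵢ = 0.720.
Since Σzᵢ/Kᵢ < 1 the mixture is above its dew point — single vapor phase.

superheated vapor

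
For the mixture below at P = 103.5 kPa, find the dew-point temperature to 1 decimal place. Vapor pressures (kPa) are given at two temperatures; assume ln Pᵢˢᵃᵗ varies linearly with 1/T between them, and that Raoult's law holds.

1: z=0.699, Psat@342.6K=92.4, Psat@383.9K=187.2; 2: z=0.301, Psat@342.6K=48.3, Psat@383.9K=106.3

T = 361.2 K

Dew-point temperature: Σzᵢ·P/Pᵢˢᵃᵗ(T) = 1. Interpolate ln Pᵢˢᵃᵗ = aᵢ + bᵢ/T.
  T = 342.6 K: ΣzᵢP/Pᵢˢᵃᵗ = 1.4280
  T = 383.9 K: ΣzᵢP/Pᵢˢᵃᵗ = 0.6795
  T = 363.2 K: ΣzᵢP/Pᵢˢᵃᵗ = 0.9652
  T = 352.9 K: ΣzᵢP/Pᵢˢᵃᵗ = 1.1672
  T = 358.0 K: ΣzᵢP/Pᵢˢᵃᵗ = 1.0609
  T = 360.6 K: ΣzᵢP/Pᵢˢᵃᵗ = 1.0115
Interpolating between 360.6 K and 363.2 K gives T ≈ 361.2 K.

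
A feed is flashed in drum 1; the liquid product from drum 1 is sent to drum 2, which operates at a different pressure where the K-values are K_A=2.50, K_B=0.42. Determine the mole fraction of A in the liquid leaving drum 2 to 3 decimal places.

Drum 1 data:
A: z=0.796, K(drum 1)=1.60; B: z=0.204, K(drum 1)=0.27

Drum 1:
Iterate (Newton) starting at ψ₁ = 0.5:
  ψ₁ = 0.500: g = 0.1329, g' = -0.439 → ψ₁ = 0.803
  ψ₁ = 0.803: g = -0.0372, g' = -0.764 → ψ₁ = 0.754
  ψ₁ = 0.754: g = -0.0023, g' = -0.673 → ψ₁ = 0.750
Converged at ψ₁ = 0.750.
Drum-1 compositions:
  A: x = 0.549, y = 0.878
  B: x = 0.451, y = 0.122
Drum-2 feed = drum-1 liquid: z₂ = (0.5489, 0.4511).
Drum 2:
Iterate (Newton) starting at ψ₂ = 0.5:
  ψ₂ = 0.500: g = 0.1019, g' = -0.704 → ψ₂ = 0.645
  ψ₂ = 0.645: g = 0.0006, g' = -0.706 → ψ₂ = 0.646
Converged at ψ₂ = 0.646.
  A: x = 0.279, y = 0.697
  B: x = 0.721, y = 0.303

x_A (drum 2) = 0.279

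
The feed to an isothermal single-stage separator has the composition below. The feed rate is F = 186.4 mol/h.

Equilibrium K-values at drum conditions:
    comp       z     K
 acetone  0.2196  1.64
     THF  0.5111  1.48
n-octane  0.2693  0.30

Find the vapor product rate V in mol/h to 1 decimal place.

Material balance + equilibrium reduce to Σ zᵢ(Kᵢ−1)/(1+V/F(Kᵢ−1)) = 0.
Check two-phase: ΣzᵢKᵢ = 1.1974 > 1 and Σzᵢ/Kᵢ = 1.3769 > 1, so g(0) = 0.1974 > 0 and g(1) = -0.3769 < 0.
Newton iteration, V/F⁰ = 0.34:
  V/F = 0.3400: g = 0.07895, g' = -0.3750 → V/F = 0.5505
  V/F = 0.5505: g = -0.00874, g' = -0.4722 → V/F = 0.5320
  V/F = 0.5320: g = -0.00012, g' = -0.4598 → V/F = 0.5318
Converged at V/F = 0.5318.
Then V = V/F·F = 0.5318·186.4 = 99.1 mol/h and L = F − V = 87.3 mol/h.

V = 99.1 mol/h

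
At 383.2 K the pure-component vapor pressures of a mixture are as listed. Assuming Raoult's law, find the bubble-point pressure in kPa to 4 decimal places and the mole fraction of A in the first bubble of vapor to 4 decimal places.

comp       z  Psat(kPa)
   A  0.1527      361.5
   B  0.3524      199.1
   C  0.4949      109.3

At the bubble point ψ → 0, so ΣzᵢKᵢ = 1 with Kᵢ = Pᵢˢᵃᵗ/P ⇒ P = ΣzᵢPᵢˢᵃᵗ.
P = 0.1527·361.5 + 0.3524·199.1 + 0.4949·109.3 = 179.4565 kPa
yᵢ = zᵢPᵢˢᵃᵗ/P ⇒ y_A = 0.1527·361.5/179.4565 = 0.3076

Pbub = 179.4565 kPa, y_A = 0.3076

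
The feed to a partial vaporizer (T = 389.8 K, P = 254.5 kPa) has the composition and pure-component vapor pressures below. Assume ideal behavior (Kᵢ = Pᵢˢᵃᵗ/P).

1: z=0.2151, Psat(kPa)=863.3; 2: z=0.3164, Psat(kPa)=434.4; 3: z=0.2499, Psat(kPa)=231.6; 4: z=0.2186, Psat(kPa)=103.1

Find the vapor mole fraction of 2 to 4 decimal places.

y_2 = 0.3313

Raoult's law: Kᵢ = Pᵢˢᵃᵗ/P = Pᵢˢᵃᵗ/254.5.
  K_1 = 863.3/254.5 = 3.392141, K_2 = 434.4/254.5 = 1.706876, K_3 = 231.6/254.5 = 0.910020, K_4 = 103.1/254.5 = 0.405108
Let β = V/F and solve Σ zᵢ(Kᵢ−1)/(1+β(Kᵢ−1)) = 0.
Feasibility: ΣzᵢKᵢ = 1.5857, Σzᵢ/Kᵢ = 1.0630 — both > 1, two phases present.
Newton iteration, β⁰ = 0.5:
  β = 0.5000: g = 0.19091, g' = -0.5005 → β = 0.8814
  β = 0.8814: g = 0.00549, g' = -0.5317 → β = 0.8918
  β = 0.8918: g = -0.00003, g' = -0.5382 → β = 0.8917
Converged at β = 0.8917.
Compositions from xᵢ = zᵢ/(1+β(Kᵢ−1)), yᵢ = Kᵢxᵢ:
  1: x = 0.0687, y = 0.2329
  2: x = 0.1941, y = 0.3313
  3: x = 0.2717, y = 0.2473
  4: x = 0.4656, y = 0.1886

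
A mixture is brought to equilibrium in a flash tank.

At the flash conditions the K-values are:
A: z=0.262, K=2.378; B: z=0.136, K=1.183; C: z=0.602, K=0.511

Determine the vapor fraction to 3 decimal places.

ψ = 0.161

Iterate (Newton) starting at ψ = 0.5:
  ψ = 0.500: g = -0.1531, g' = -0.430 → ψ = 0.144
  ψ = 0.144: g = 0.0087, g' = -0.517 → ψ = 0.161
Converged at ψ = 0.161.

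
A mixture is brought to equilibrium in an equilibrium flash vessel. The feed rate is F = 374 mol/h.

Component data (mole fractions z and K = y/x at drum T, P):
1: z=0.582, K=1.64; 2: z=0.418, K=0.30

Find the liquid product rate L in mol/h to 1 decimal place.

Rachford–Rice: g(β) = Σ zᵢ(Kᵢ−1)/(1+β(Kᵢ−1)) = 0.
Check two-phase: ΣzᵢKᵢ = 1.080 > 1 and Σzᵢ/Kᵢ = 1.748 > 1, so g(0) = 0.080 > 0 and g(1) = -0.748 < 0.
Iterate (Newton) starting at β = 0.55:
  β = 0.550: g = -0.2003, g' = -0.672 → β = 0.252
  β = 0.252: g = -0.0345, g' = -0.479 → β = 0.180
  β = 0.180: g = -0.0007, g' = -0.460 → β = 0.178
Converged at β = 0.178.
Then V = β·F = 0.1783·374 = 66.7 mol/h and L = F − V = 307.3 mol/h.

L = 307.3 mol/h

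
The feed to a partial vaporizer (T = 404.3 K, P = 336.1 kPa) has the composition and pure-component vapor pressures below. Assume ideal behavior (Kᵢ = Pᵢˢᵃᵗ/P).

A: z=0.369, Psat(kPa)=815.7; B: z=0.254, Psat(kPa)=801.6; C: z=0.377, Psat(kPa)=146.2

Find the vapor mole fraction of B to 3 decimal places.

Raoult's law: Kᵢ = Pᵢˢᵃᵗ/P = Pᵢˢᵃᵗ/336.1.
  K_A = 815.7/336.1 = 2.42696, K_B = 801.6/336.1 = 2.38500, K_C = 146.2/336.1 = 0.43499
Material balance + equilibrium reduce to Σ zᵢ(Kᵢ−1)/(1+ψ(Kᵢ−1)) = 0.
Feasibility: ΣzᵢKᵢ = 1.665, Σzᵢ/Kᵢ = 1.125 — both > 1, two phases present.
Newton–Raphson from ψ = 0.44:
  ψ = 0.440: g = 0.2586, g' = -0.685 → ψ = 0.818
  ψ = 0.818: g = 0.0121, g' = -0.683 → ψ = 0.835
Converged at ψ = 0.835.
Compositions from xᵢ = zᵢ/(1+ψ(Kᵢ−1)), yᵢ = Kᵢxᵢ:
  A: x = 0.168, y = 0.409
  B: x = 0.118, y = 0.281
  C: x = 0.714, y = 0.311

y_B = 0.281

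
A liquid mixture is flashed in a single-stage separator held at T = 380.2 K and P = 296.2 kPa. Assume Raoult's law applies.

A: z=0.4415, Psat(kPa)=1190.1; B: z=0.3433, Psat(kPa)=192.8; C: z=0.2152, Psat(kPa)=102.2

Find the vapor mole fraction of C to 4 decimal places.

y_C = 0.1390

Raoult's law: Kᵢ = Pᵢˢᵃᵗ/P = Pᵢˢᵃᵗ/296.2.
  K_A = 1190.1/296.2 = 4.017893, K_B = 192.8/296.2 = 0.650912, K_C = 102.2/296.2 = 0.345037
Material balance + equilibrium reduce to Σ zᵢ(Kᵢ−1)/(1+β(Kᵢ−1)) = 0.
Check two-phase: ΣzᵢKᵢ = 2.0716 > 1 and Σzᵢ/Kᵢ = 1.2610 > 1, so g(0) = 1.0716 > 0 and g(1) = -0.2610 < 0.
Iterate (Newton) starting at β = 0.41:
  β = 0.4100: g = 0.26298, g' = -1.0328 → β = 0.6646
  β = 0.6646: g = 0.03764, g' = -0.8055 → β = 0.7113
  β = 0.7113: g = 0.00008, g' = -0.8037 → β = 0.7115
Converged at β = 0.7115.
Compositions from xᵢ = zᵢ/(1+β(Kᵢ−1)), yᵢ = Kᵢxᵢ:
  A: x = 0.1403, y = 0.5637
  B: x = 0.4567, y = 0.2973
  C: x = 0.4030, y = 0.1390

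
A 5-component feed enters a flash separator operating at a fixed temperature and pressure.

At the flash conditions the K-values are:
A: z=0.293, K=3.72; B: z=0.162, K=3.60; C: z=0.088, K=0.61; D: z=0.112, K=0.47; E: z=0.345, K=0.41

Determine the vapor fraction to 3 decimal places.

ψ = 0.624

Let ψ = V/F and solve Σ zᵢ(Kᵢ−1)/(1+ψ(Kᵢ−1)) = 0.
g(0) = ΣzᵢKᵢ − 1 = 0.921 and g(1) = 1 − Σzᵢ/Kᵢ = -0.348, so a root lies in (0, 1).
Iterate (Newton) starting at ψ = 0.5:
  ψ = 0.500: g = 0.1087, g' = -0.917 → ψ = 0.619
  ψ = 0.619: g = 0.0045, g' = -0.853 → ψ = 0.624
Converged at ψ = 0.624.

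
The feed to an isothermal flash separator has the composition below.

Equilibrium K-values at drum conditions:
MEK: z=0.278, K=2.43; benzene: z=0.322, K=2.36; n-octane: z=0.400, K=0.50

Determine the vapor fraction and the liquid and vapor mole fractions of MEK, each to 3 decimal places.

ψ = 0.913, x_MEK = 0.121, y_MEK = 0.293

Rachford–Rice: g(ψ) = Σ zᵢ(Kᵢ−1)/(1+ψ(Kᵢ−1)) = 0.
Feasibility: ΣzᵢKᵢ = 1.635, Σzᵢ/Kᵢ = 1.051 — both > 1, two phases present.
Newton iteration, ψ⁰ = 0.5:
  ψ = 0.500: g = 0.2258, g' = -0.582 → ψ = 0.888
  ψ = 0.888: g = 0.0138, g' = -0.556 → ψ = 0.913
Converged at ψ = 0.913.
Compositions from xᵢ = zᵢ/(1+ψ(Kᵢ−1)), yᵢ = Kᵢxᵢ:
  MEK: x = 0.121, y = 0.293
  benzene: x = 0.144, y = 0.339
  n-octane: x = 0.736, y = 0.368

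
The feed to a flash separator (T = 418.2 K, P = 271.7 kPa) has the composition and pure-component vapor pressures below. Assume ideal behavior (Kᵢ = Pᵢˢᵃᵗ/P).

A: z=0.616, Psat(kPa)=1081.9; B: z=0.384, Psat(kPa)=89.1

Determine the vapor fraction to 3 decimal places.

Raoult's law: Kᵢ = Pᵢˢᵃᵗ/P = Pᵢˢᵃᵗ/271.7.
  K_A = 1081.9/271.7 = 3.98197, K_B = 89.1/271.7 = 0.32794
Rachford–Rice: g(ψ) = Σ zᵢ(Kᵢ−1)/(1+ψ(Kᵢ−1)) = 0.
g(0) = ΣzᵢKᵢ − 1 = 1.579 and g(1) = 1 − Σzᵢ/Kᵢ = -0.326, so a root lies in (0, 1).
Binary case is linear: z₁(K₁−1)(1+ψ(K₂−1)) + z₂(K₂−1)(1+ψ(K₁−1)) = 0
⇒ ψ = [z₁(K₁−1)+z₂(K₂−1)] / [−(K₁−1)(K₂−1)] = 1.5788/2.0041 = 0.788

ψ = 0.788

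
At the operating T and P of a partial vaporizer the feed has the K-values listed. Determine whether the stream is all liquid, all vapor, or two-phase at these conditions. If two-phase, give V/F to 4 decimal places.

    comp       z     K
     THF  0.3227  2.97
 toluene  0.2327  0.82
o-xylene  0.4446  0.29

ΣzᵢKᵢ = 1.2782; Σzᵢ/Kᵢ = 1.9255.
Both exceed 1, so a two-phase solution exists.
Let ψ = V/F and solve Σ zᵢ(Kᵢ−1)/(1+ψ(Kᵢ−1)) = 0.
Newton–Raphson from ψ = 0.5:
  ψ = 0.5000: g = -0.21517, g' = -0.8657 → ψ = 0.2514
  ψ = 0.2514: g = -0.00300, g' = -0.9005 → ψ = 0.2481
Converged at ψ = 0.2481.

two-phase, V/F = 0.2481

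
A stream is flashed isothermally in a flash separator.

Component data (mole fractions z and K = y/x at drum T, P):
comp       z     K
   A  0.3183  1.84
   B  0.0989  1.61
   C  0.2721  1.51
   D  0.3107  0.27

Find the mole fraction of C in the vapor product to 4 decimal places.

Material balance + equilibrium reduce to Σ zᵢ(Kᵢ−1)/(1+ψ(Kᵢ−1)) = 0.
Check two-phase: ΣzᵢKᵢ = 1.2397 > 1 and Σzᵢ/Kᵢ = 1.5654 > 1, so g(0) = 0.2397 > 0 and g(1) = -0.5654 < 0.
Newton iteration, ψ⁰ = 0.5:
  ψ = 0.5000: g = -0.01209, g' = -0.5885 → ψ = 0.4795
  ψ = 0.4795: g = -0.00015, g' = -0.5738 → ψ = 0.4792
Converged at ψ = 0.4792.
Compositions from xᵢ = zᵢ/(1+ψ(Kᵢ−1)), yᵢ = Kᵢxᵢ:
  A: x = 0.2269, y = 0.4176
  B: x = 0.0765, y = 0.1232
  C: x = 0.2187, y = 0.3302
  D: x = 0.4779, y = 0.1290

y_C = 0.3302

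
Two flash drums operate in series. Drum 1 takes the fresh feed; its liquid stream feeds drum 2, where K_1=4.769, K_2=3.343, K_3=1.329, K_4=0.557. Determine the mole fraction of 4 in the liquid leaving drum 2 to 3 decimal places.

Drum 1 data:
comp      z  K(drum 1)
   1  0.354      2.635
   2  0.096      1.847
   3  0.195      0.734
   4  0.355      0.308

x_4 (drum 2) = 0.742

Drum 1:
Rachford–Rice: g(ψ₁) = Σ zᵢ(Kᵢ−1)/(1+ψ₁(Kᵢ−1)) = 0.
Check two-phase: ΣzᵢKᵢ = 1.363 > 1 and Σzᵢ/Kᵢ = 1.605 > 1, so g(0) = 0.363 > 0 and g(1) = -0.605 < 0.
Iterate (Newton) starting at ψ₁ = 0.67:
  ψ₁ = 0.670: g = -0.1930, g' = -0.855 → ψ₁ = 0.444
  ψ₁ = 0.444: g = -0.0191, g' = -0.726 → ψ₁ = 0.418
Converged at ψ₁ = 0.418.
Drum-1 compositions:
  1: x = 0.210, y = 0.554
  2: x = 0.071, y = 0.131
  3: x = 0.219, y = 0.161
  4: x = 0.499, y = 0.154
Drum-2 feed = drum-1 liquid: z₂ = (0.2103, 0.0709, 0.2194, 0.4994).
Drum 2:
Rachford–Rice: g(ψ₂) = Σ zᵢ(Kᵢ−1)/(1+ψ₂(Kᵢ−1)) = 0.
Check two-phase: ΣzᵢKᵢ = 1.810 > 1 and Σzᵢ/Kᵢ = 1.127 > 1, so g(0) = 0.810 > 0 and g(1) = -0.127 < 0.
Newton–Raphson from ψ₂ = 0.38:
  ψ₂ = 0.380: g = 0.2119, g' = -0.774 → ψ₂ = 0.654
  ψ₂ = 0.654: g = 0.0425, g' = -0.520 → ψ₂ = 0.735
  ψ₂ = 0.735: g = 0.0012, g' = -0.494 → ψ₂ = 0.738
Converged at ψ₂ = 0.738.
  1: x = 0.056, y = 0.265
  2: x = 0.026, y = 0.087
  3: x = 0.177, y = 0.235
  4: x = 0.742, y = 0.413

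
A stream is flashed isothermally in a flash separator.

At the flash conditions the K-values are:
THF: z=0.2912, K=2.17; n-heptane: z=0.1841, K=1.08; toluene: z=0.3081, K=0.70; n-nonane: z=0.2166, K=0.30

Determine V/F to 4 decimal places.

V/F = 0.2368

Rachford–Rice: g(V/F) = Σ zᵢ(Kᵢ−1)/(1+V/F(Kᵢ−1)) = 0.
g(0) = ΣzᵢKᵢ − 1 = 0.1114 and g(1) = 1 − Σzᵢ/Kᵢ = -0.4668, so a root lies in (0, 1).
Newton–Raphson from V/F = 0.5:
  V/F = 0.5000: g = -0.11289, g' = -0.4493 → V/F = 0.2488
  V/F = 0.2488: g = -0.00514, g' = -0.4283 → V/F = 0.2368
Converged at V/F = 0.2368.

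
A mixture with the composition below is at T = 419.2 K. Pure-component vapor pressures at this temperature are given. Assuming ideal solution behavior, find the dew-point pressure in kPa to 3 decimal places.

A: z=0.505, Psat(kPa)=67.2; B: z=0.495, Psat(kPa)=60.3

Pdew = 63.598 kPa

At the dew point ψ → 1, so Σzᵢ/Kᵢ = 1 with Kᵢ = Pᵢˢᵃᵗ/P ⇒ 1/P = Σzᵢ/Pᵢˢᵃᵗ.
1/P = 0.505/67.2 + 0.495/60.3 = 0.015724 ⇒ P = 63.598 kPa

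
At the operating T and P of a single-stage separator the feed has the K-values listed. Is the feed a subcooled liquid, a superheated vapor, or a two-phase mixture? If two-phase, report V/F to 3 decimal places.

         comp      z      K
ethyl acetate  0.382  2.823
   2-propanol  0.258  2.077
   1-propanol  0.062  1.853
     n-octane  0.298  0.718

ΣzᵢKᵢ = 1.943; Σzᵢ/Kᵢ = 0.708.
Since Σzᵢ/Kᵢ < 1 the mixture is above its dew point — single vapor phase.

superheated vapor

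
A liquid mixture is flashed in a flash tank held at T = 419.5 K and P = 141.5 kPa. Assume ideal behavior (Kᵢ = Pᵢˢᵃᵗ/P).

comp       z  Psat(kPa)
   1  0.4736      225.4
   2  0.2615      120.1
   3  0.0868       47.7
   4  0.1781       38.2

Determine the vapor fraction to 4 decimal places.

Raoult's law: Kᵢ = Pᵢˢᵃᵗ/P = Pᵢˢᵃᵗ/141.5.
  K_1 = 225.4/141.5 = 1.592933, K_2 = 120.1/141.5 = 0.848763, K_3 = 47.7/141.5 = 0.337102, K_4 = 38.2/141.5 = 0.269965
Rachford–Rice: g(ψ) = Σ zᵢ(Kᵢ−1)/(1+ψ(Kᵢ−1)) = 0.
g(0) = ΣzᵢKᵢ − 1 = 0.0537 and g(1) = 1 − Σzᵢ/Kᵢ = -0.5226, so a root lies in (0, 1).
Newton iteration, ψ⁰ = 0.34:
  ψ = 0.3400: g = -0.05522, g' = -0.3535 → ψ = 0.1838
  ψ = 0.1838: g = -0.00315, g' = -0.3178 → ψ = 0.1739
Converged at ψ = 0.1739.

ψ = 0.1739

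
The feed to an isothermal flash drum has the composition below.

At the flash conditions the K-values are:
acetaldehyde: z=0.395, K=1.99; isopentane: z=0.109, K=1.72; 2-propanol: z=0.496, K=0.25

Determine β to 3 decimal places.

β = 0.139

Rachford–Rice: g(β) = Σ zᵢ(Kᵢ−1)/(1+β(Kᵢ−1)) = 0.
Check two-phase: ΣzᵢKᵢ = 1.098 > 1 and Σzᵢ/Kᵢ = 2.246 > 1, so g(0) = 0.098 > 0 and g(1) = -1.246 < 0.
Iterate (Newton) starting at β = 0.5:
  β = 0.500: g = -0.2759, g' = -0.918 → β = 0.199
  β = 0.199: g = -0.0422, g' = -0.699 → β = 0.139
Converged at β = 0.139.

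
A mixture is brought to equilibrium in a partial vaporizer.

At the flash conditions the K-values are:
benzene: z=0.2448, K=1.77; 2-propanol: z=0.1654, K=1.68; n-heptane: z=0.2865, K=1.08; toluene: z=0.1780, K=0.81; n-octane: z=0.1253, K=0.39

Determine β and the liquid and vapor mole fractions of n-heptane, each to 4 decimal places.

β = 0.8752, x_n-heptane = 0.2678, y_n-heptane = 0.2892

Rachford–Rice: g(β) = Σ zᵢ(Kᵢ−1)/(1+β(Kᵢ−1)) = 0.
Feasibility: ΣzᵢKᵢ = 1.2136, Σzᵢ/Kᵢ = 1.0431 — both > 1, two phases present.
Newton–Raphson from β = 0.34:
  β = 0.3400: g = 0.13046, g' = -0.2249 → β = 0.9201
  β = 0.9201: g = -0.01432, g' = -0.3319 → β = 0.8769
  β = 0.8769: g = -0.00053, g' = -0.3081 → β = 0.8752
Converged at β = 0.8752.
Compositions from xᵢ = zᵢ/(1+β(Kᵢ−1)), yᵢ = Kᵢxᵢ:
  benzene: x = 0.1462, y = 0.2589
  2-propanol: x = 0.1037, y = 0.1742
  n-heptane: x = 0.2678, y = 0.2892
  toluene: x = 0.2135, y = 0.1729
  n-octane: x = 0.2688, y = 0.1048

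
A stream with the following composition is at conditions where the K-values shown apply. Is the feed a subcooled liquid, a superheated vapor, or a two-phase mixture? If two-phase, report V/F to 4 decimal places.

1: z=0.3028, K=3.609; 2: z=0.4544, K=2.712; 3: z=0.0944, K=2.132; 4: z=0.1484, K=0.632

ΣzᵢKᵢ = 2.6202; Σzᵢ/Kᵢ = 0.5305.
Since Σzᵢ/Kᵢ < 1 the mixture is above its dew point — single vapor phase.

superheated vapor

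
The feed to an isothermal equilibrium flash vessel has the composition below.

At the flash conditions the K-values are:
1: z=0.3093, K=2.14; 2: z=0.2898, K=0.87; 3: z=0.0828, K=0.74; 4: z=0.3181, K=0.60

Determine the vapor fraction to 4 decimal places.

ψ = 0.5020

Material balance + equilibrium reduce to Σ zᵢ(Kᵢ−1)/(1+ψ(Kᵢ−1)) = 0.
Check two-phase: ΣzᵢKᵢ = 1.1662 > 1 and Σzᵢ/Kᵢ = 1.1197 > 1, so g(0) = 0.1662 > 0 and g(1) = -0.1197 < 0.
Iterate (Newton) starting at ψ = 0.5:
  ψ = 0.5000: g = 0.00050, g' = -0.2556 → ψ = 0.5020
Converged at ψ = 0.5020.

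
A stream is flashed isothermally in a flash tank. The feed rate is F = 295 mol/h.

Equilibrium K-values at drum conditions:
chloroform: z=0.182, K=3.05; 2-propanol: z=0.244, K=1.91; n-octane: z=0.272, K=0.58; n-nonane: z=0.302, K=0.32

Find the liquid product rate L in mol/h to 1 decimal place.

L = 199.4 mol/h

Material balance + equilibrium reduce to Σ zᵢ(Kᵢ−1)/(1+β(Kᵢ−1)) = 0.
g(0) = ΣzᵢKᵢ − 1 = 0.276 and g(1) = 1 − Σzᵢ/Kᵢ = -0.600, so a root lies in (0, 1).
Newton–Raphson from β = 0.5:
  β = 0.500: g = -0.1189, g' = -0.679 → β = 0.325
  β = 0.325: g = -0.0006, g' = -0.690 → β = 0.324
Converged at β = 0.324.
Then V = β·F = 0.3241·295 = 95.6 mol/h and L = F − V = 199.4 mol/h.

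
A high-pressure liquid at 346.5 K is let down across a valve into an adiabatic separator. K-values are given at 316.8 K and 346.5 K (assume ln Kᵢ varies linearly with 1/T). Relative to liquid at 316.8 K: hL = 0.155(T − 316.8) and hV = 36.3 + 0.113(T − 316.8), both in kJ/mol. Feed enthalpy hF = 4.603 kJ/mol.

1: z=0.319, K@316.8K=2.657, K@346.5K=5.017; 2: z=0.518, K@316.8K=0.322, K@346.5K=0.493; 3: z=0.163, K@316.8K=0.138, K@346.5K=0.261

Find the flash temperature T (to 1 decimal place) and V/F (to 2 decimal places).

T = 321.5 K, V/F = 0.11

Adiabatic flash: solve Rachford–Rice at each trial T, then check hF = ψ·hV(T) + (1−ψ)·hL(T).
  T = 316.8 K: K = (2.657, 0.322, 0.138), RR gives ψ = 0.031, H_out = 1.114 kJ/mol
  T = 346.5 K: K = (5.017, 0.493, 0.261), RR gives ψ = 0.392, H_out = 18.355 kJ/mol
  T = 331.6 K: K = (3.699, 0.402, 0.192), RR gives ψ = 0.238, H_out = 10.788 kJ/mol
  T = 324.2 K: K = (3.147, 0.361, 0.164), RR gives ψ = 0.147, H_out = 6.426 kJ/mol
  T = 320.5 K: K = (2.894, 0.341, 0.150), RR gives ψ = 0.093, H_out = 3.929 kJ/mol
  T = 322.4 K: K = (3.022, 0.351, 0.157), RR gives ψ = 0.121, H_out = 5.245 kJ/mol
Linear interpolation between T = 320.5 (H_out = 3.929) and T = 322.4 (H_out = 5.245) on hF = 4.603 gives T ≈ 321.5 K, at which ψ = 0.11.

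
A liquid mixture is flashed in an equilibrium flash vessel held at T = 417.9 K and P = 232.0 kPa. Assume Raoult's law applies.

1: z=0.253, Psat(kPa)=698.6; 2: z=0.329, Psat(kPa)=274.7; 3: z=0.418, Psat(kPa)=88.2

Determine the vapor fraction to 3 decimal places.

Raoult's law: Kᵢ = Pᵢˢᵃᵗ/P = Pᵢˢᵃᵗ/232.0.
  K_1 = 698.6/232.0 = 3.01121, K_2 = 274.7/232.0 = 1.18405, K_3 = 88.2/232.0 = 0.38017
Rachford–Rice: g(ψ) = Σ zᵢ(Kᵢ−1)/(1+ψ(Kᵢ−1)) = 0.
g(0) = ΣzᵢKᵢ − 1 = 0.310 and g(1) = 1 − Σzᵢ/Kᵢ = -0.461, so a root lies in (0, 1).
Newton iteration, ψ⁰ = 0.44:
  ψ = 0.440: g = -0.0303, g' = -0.601 → ψ = 0.390
Converged at ψ = 0.390.

ψ = 0.390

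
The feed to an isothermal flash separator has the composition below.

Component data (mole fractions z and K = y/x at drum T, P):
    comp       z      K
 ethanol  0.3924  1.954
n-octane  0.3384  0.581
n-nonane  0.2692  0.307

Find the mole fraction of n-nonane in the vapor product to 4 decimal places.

Newton–Raphson from β = 0.5:
  β = 0.5000: g = -0.21139, g' = -0.5615 → β = 0.1235
  β = 0.1235: g = -0.01867, g' = -0.5065 → β = 0.0867
  β = 0.0867: g = 0.00015, g' = -0.5150 → β = 0.0870
Converged at β = 0.0870.
Compositions from xᵢ = zᵢ/(1+β(Kᵢ−1)), yᵢ = Kᵢxᵢ:
  ethanol: x = 0.3623, y = 0.7080
  n-octane: x = 0.3512, y = 0.2040
  n-nonane: x = 0.2865, y = 0.0879

y_n-nonane = 0.0879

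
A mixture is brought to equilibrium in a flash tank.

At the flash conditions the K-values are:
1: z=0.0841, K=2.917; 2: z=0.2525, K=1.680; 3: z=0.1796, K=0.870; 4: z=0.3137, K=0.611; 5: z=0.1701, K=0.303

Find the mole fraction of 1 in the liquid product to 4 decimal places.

x_1 = 0.0664

Material balance + equilibrium reduce to Σ zᵢ(Kᵢ−1)/(1+ψ(Kᵢ−1)) = 0.
g(0) = ΣzᵢKᵢ − 1 = 0.0690 and g(1) = 1 − Σzᵢ/Kᵢ = -0.4604, so a root lies in (0, 1).
Newton–Raphson from ψ = 0.5:
  ψ = 0.5000: g = -0.14799, g' = -0.4169 → ψ = 0.1450
  ψ = 0.1450: g = -0.00258, g' = -0.4447 → ψ = 0.1392
Converged at ψ = 0.1392.
Compositions from xᵢ = zᵢ/(1+ψ(Kᵢ−1)), yᵢ = Kᵢxᵢ:
  1: x = 0.0664, y = 0.1936
  2: x = 0.2307, y = 0.3875
  3: x = 0.1829, y = 0.1591
  4: x = 0.3317, y = 0.2026
  5: x = 0.1884, y = 0.0571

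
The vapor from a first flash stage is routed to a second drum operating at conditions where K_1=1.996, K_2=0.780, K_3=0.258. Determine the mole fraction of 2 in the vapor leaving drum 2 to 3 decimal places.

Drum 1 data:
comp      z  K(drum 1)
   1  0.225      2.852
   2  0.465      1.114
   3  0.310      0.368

y_2 (drum 2) = 0.410

Drum 1:
Material balance + equilibrium reduce to Σ zᵢ(Kᵢ−1)/(1+ψ₁(Kᵢ−1)) = 0.
Check two-phase: ΣzᵢKᵢ = 1.274 > 1 and Σzᵢ/Kᵢ = 1.339 > 1, so g(0) = 0.274 > 0 and g(1) = -0.339 < 0.
Iterate (Newton) starting at ψ₁ = 0.5:
  ψ₁ = 0.500: g = -0.0199, g' = -0.478 → ψ₁ = 0.458
Converged at ψ₁ = 0.458.
Drum-1 compositions:
  1: x = 0.122, y = 0.347
  2: x = 0.442, y = 0.492
  3: x = 0.436, y = 0.161
Drum-2 feed = drum-1 vapor: z₂ = (0.3471, 0.4923, 0.1606).
Drum 2:
Let ψ₂ = V/F and solve Σ zᵢ(Kᵢ−1)/(1+ψ₂(Kᵢ−1)) = 0.
g(0) = ΣzᵢKᵢ − 1 = 0.118 and g(1) = 1 − Σzᵢ/Kᵢ = -0.427, so a root lies in (0, 1).
Newton–Raphson from ψ₂ = 0.44:
  ψ₂ = 0.440: g = -0.0564, g' = -0.391 → ψ₂ = 0.295
  ψ₂ = 0.295: g = -0.0013, g' = -0.378 → ψ₂ = 0.292
Converged at ψ₂ = 0.292.
  1: x = 0.269, y = 0.537
  2: x = 0.526, y = 0.410
  3: x = 0.205, y = 0.053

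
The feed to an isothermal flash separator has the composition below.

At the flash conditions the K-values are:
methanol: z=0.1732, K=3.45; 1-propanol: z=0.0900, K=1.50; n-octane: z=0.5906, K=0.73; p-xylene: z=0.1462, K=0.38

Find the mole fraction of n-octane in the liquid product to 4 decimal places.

Let ψ = V/F and solve Σ zᵢ(Kᵢ−1)/(1+ψ(Kᵢ−1)) = 0.
Feasibility: ΣzᵢKᵢ = 1.2192, Σzᵢ/Kᵢ = 1.3040 — both > 1, two phases present.
Iterate (Newton) starting at ψ = 0.5:
  ψ = 0.5000: g = -0.08900, g' = -0.4000 → ψ = 0.2775
  ψ = 0.2775: g = 0.01027, g' = -0.5181 → ψ = 0.2973
  ψ = 0.2973: g = 0.00018, g' = -0.5004 → ψ = 0.2977
Converged at ψ = 0.2977.
Compositions from xᵢ = zᵢ/(1+ψ(Kᵢ−1)), yᵢ = Kᵢxᵢ:
  methanol: x = 0.1002, y = 0.3455
  1-propanol: x = 0.0783, y = 0.1175
  n-octane: x = 0.6422, y = 0.4688
  p-xylene: x = 0.1793, y = 0.0681

x_n-octane = 0.6422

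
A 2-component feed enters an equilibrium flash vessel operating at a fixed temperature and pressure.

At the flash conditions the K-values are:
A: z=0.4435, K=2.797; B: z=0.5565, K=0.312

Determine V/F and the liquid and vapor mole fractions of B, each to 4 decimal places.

Material balance + equilibrium reduce to Σ zᵢ(Kᵢ−1)/(1+V/F(Kᵢ−1)) = 0.
Feasibility: ΣzᵢKᵢ = 1.4141, Σzᵢ/Kᵢ = 1.9422 — both > 1, two phases present.
Binary case is linear: z₁(K₁−1)(1+V/F(K₂−1)) + z₂(K₂−1)(1+V/F(K₁−1)) = 0
⇒ V/F = [z₁(K₁−1)+z₂(K₂−1)] / [−(K₁−1)(K₂−1)] = 0.41410/1.23634 = 0.3349
Compositions from xᵢ = zᵢ/(1+V/F(Kᵢ−1)), yᵢ = Kᵢxᵢ:
  A: x = 0.2769, y = 0.7744
  B: x = 0.7231, y = 0.2256

V/F = 0.3349, x_B = 0.7231, y_B = 0.2256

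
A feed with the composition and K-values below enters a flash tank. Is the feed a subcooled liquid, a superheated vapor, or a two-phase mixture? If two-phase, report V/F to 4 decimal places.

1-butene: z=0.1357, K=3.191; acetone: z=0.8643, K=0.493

ΣzᵢKᵢ = 0.8591; Σzᵢ/Kᵢ = 1.7957.
Since ΣzᵢKᵢ < 1 the mixture is below its bubble point — single liquid phase.

subcooled liquid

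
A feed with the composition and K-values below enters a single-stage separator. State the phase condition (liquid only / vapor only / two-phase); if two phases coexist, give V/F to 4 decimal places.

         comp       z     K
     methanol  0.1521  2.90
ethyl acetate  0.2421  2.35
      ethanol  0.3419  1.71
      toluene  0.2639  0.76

ΣzᵢKᵢ = 1.7952; Σzᵢ/Kᵢ = 0.7026.
Since Σzᵢ/Kᵢ < 1 the mixture is above its dew point — single vapor phase.

vapor only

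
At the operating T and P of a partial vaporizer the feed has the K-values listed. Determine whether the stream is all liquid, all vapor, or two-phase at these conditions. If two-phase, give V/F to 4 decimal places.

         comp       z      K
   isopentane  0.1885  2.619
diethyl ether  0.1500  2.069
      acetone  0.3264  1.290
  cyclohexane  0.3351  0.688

ΣzᵢKᵢ = 1.4556; Σzᵢ/Kᵢ = 0.8846.
Since Σzᵢ/Kᵢ < 1 the mixture is above its dew point — single vapor phase.

all vapor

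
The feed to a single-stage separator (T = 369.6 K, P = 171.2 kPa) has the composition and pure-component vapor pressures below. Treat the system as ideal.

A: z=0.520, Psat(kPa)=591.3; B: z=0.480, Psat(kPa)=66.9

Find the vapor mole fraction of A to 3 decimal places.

Raoult's law: Kᵢ = Pᵢˢᵃᵗ/P = Pᵢˢᵃᵗ/171.2.
  K_A = 591.3/171.2 = 3.45386, K_B = 66.9/171.2 = 0.39077
Rachford–Rice: g(ψ) = Σ zᵢ(Kᵢ−1)/(1+ψ(Kᵢ−1)) = 0.
Check two-phase: ΣzᵢKᵢ = 1.984 > 1 and Σzᵢ/Kᵢ = 1.379 > 1, so g(0) = 0.984 > 0 and g(1) = -0.379 < 0.
Binary case is linear: z₁(K₁−1)(1+ψ(K₂−1)) + z₂(K₂−1)(1+ψ(K₁−1)) = 0
⇒ ψ = [z₁(K₁−1)+z₂(K₂−1)] / [−(K₁−1)(K₂−1)] = 0.9836/1.4950 = 0.658
Compositions from xᵢ = zᵢ/(1+ψ(Kᵢ−1)), yᵢ = Kᵢxᵢ:
  A: x = 0.199, y = 0.687
  B: x = 0.801, y = 0.313

y_A = 0.687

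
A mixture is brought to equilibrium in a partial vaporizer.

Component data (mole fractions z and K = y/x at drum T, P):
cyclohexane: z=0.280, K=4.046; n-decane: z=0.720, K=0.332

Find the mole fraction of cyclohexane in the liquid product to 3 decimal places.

x_cyclohexane = 0.180

Let ψ = V/F and solve Σ zᵢ(Kᵢ−1)/(1+ψ(Kᵢ−1)) = 0.
Feasibility: ΣzᵢKᵢ = 1.372, Σzᵢ/Kᵢ = 2.238 — both > 1, two phases present.
Binary case is linear: z₁(K₁−1)(1+ψ(K₂−1)) + z₂(K₂−1)(1+ψ(K₁−1)) = 0
⇒ ψ = [z₁(K₁−1)+z₂(K₂−1)] / [−(K₁−1)(K₂−1)] = 0.3719/2.0347 = 0.183
Compositions from xᵢ = zᵢ/(1+ψ(Kᵢ−1)), yᵢ = Kᵢxᵢ:
  cyclohexane: x = 0.180, y = 0.728
  n-decane: x = 0.820, y = 0.272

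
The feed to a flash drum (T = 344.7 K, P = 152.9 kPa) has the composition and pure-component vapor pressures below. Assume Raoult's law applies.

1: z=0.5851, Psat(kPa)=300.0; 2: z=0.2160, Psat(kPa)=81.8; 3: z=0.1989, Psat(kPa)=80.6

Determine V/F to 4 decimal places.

Raoult's law: Kᵢ = Pᵢˢᵃᵗ/P = Pᵢˢᵃᵗ/152.9.
  K_1 = 300.0/152.9 = 1.962067, K_2 = 81.8/152.9 = 0.534990, K_3 = 80.6/152.9 = 0.527142
Iterate (Newton) starting at V/F = 0.69:
  V/F = 0.6900: g = 0.05083, g' = -0.3949 → V/F = 0.8187
  V/F = 0.8187: g = -0.00077, g' = -0.4097 → V/F = 0.8168
Converged at V/F = 0.8168.

V/F = 0.8168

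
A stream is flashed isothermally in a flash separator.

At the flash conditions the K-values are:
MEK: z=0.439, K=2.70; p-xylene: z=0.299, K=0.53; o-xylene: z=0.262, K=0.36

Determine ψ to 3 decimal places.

Let ψ = V/F and solve Σ zᵢ(Kᵢ−1)/(1+ψ(Kᵢ−1)) = 0.
g(0) = ΣzᵢKᵢ − 1 = 0.438 and g(1) = 1 − Σzᵢ/Kᵢ = -0.455, so a root lies in (0, 1).
Iterate (Newton) starting at ψ = 0.5:
  ψ = 0.500: g = -0.0269, g' = -0.716 → ψ = 0.462
  ψ = 0.462: g = 0.0001, g' = -0.722 → ψ = 0.463
Converged at ψ = 0.463.

ψ = 0.463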